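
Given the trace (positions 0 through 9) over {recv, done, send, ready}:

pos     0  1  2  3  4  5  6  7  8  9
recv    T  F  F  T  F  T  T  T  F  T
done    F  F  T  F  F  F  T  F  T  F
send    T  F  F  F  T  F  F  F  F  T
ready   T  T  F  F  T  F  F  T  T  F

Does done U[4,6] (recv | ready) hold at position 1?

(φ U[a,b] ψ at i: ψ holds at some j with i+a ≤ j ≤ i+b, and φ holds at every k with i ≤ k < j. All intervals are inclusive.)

No

Need some j in [5,7] with (recv | ready), and done at every k in [1,j-1].
  j=5: (recv | ready) holds, but done fails at k=1 → not this j.
  j=6: (recv | ready) holds, but done fails at k=1 → not this j.
  j=7: (recv | ready) holds, but done fails at k=1 → not this j.
No j in the window works → until fails.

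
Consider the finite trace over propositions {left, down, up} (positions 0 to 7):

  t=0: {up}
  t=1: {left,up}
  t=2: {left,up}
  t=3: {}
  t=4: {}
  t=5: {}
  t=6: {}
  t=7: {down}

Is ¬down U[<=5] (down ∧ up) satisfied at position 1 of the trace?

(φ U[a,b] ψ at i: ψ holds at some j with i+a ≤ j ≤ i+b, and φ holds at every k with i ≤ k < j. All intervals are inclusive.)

Need some j in [1,6] with (down ∧ up), and ¬down at every k in [1,j-1].
  j=1: (down ∧ up) false.
  j=2: (down ∧ up) false.
  j=3: (down ∧ up) false.
  j=4: (down ∧ up) false.
  j=5: (down ∧ up) false.
  j=6: (down ∧ up) false.
No j in the window works → until fails.

No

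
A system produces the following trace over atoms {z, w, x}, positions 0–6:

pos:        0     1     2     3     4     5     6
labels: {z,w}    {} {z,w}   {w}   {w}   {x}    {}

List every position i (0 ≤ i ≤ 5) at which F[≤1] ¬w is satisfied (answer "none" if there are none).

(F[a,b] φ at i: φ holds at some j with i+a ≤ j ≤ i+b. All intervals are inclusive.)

Evaluate at each i in [0,5]:
  i=0: ✓ (witness j=1)
  i=1: ✓ (witness j=1)
  i=2: ✗ (none in [2,3])
  i=3: ✗ (none in [3,4])
  i=4: ✓ (witness j=5)
  i=5: ✓ (witness j=5)

0, 1, 4, 5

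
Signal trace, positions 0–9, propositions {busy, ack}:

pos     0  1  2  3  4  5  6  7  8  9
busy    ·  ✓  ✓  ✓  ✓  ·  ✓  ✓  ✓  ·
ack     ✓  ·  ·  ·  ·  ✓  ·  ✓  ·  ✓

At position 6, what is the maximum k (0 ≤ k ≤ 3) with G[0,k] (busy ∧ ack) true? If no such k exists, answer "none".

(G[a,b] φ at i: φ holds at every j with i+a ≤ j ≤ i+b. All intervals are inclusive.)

(busy ∧ ack) must hold from j=6 onward; find where it first fails.
  j=6: fails → no k works.

none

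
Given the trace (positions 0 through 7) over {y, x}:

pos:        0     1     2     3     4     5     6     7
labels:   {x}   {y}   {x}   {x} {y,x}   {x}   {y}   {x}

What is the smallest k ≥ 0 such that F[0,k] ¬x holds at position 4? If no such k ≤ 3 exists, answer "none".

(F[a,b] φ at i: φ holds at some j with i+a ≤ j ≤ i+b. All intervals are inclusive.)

2

Scan j = 4,5,… for ¬x:
  j=4: fails
  j=5: fails
  j=6: holds
First hit at j=6, so smallest k = 6-4 = 2.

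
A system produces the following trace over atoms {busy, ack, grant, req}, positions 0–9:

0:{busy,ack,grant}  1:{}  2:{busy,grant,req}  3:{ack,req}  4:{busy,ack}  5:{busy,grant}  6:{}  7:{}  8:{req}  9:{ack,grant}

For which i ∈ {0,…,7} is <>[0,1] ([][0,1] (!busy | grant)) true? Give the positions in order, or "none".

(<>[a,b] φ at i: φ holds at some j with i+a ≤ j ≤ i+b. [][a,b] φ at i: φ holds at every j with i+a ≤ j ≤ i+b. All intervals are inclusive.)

Evaluate at each i in [0,7]:
  i=0: ✓ (witness j=0)
  i=1: ✓ (witness j=1)
  i=2: ✓ (witness j=2)
  i=3: ✗ (none in [3,4])
  i=4: ✓ (witness j=5)
  i=5: ✓ (witness j=5)
  i=6: ✓ (witness j=6)
  i=7: ✓ (witness j=7)

0, 1, 2, 4, 5, 6, 7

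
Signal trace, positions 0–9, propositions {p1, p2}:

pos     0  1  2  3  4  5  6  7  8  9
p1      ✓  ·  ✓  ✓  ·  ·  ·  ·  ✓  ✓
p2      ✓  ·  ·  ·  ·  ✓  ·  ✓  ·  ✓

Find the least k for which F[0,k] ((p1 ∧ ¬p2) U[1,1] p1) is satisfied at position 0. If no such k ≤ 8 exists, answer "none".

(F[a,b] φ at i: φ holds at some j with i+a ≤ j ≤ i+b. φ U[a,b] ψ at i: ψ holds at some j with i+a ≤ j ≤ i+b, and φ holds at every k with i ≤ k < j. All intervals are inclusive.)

Scan j = 0,1,… for ((p1 ∧ ¬p2) U[1,1] p1):
  j=0: fails
  j=1: fails
  j=2: holds
First hit at j=2, so smallest k = 2-0 = 2.

2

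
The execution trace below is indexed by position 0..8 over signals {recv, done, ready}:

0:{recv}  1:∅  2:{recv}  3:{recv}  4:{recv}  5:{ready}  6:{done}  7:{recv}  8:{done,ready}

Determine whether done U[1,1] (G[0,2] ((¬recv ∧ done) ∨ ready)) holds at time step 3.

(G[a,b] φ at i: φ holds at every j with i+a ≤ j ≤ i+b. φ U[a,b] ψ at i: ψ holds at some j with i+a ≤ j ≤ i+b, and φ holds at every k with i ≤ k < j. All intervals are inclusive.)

No

Need some j in [4,4] with G[0,2] ((¬recv ∧ done) ∨ ready), and done at every k in [3,j-1].
  j=4: G[0,2] ((¬recv ∧ done) ∨ ready) — fails at 4.
No j in the window works → until fails.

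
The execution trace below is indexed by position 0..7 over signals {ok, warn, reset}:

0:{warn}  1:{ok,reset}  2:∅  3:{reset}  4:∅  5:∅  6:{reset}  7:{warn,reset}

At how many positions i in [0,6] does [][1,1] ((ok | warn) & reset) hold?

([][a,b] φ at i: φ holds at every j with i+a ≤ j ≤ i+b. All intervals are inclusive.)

2

Evaluate at each i in [0,6]:
  i=0: ✓ (all of [1,1])
  i=1: ✗ (fails at j=2)
  i=2: ✗ (fails at j=3)
  i=3: ✗ (fails at j=4)
  i=4: ✗ (fails at j=5)
  i=5: ✗ (fails at j=6)
  i=6: ✓ (all of [7,7])
Positions where it holds: {0, 6} → 2.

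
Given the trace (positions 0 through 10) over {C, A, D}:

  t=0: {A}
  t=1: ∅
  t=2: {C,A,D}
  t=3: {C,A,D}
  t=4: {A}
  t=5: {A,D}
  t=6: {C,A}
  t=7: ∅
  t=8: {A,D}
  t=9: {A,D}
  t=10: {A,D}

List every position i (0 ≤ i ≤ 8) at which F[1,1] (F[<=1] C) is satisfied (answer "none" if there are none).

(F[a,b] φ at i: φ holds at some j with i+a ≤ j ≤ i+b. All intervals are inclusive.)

0, 1, 2, 4, 5

Evaluate at each i in [0,8]:
  i=0: ✓ (witness j=1)
  i=1: ✓ (witness j=2)
  i=2: ✓ (witness j=3)
  i=3: ✗ (none in [4,4])
  i=4: ✓ (witness j=5)
  i=5: ✓ (witness j=6)
  i=6: ✗ (none in [7,7])
  i=7: ✗ (none in [8,8])
  i=8: ✗ (none in [9,9])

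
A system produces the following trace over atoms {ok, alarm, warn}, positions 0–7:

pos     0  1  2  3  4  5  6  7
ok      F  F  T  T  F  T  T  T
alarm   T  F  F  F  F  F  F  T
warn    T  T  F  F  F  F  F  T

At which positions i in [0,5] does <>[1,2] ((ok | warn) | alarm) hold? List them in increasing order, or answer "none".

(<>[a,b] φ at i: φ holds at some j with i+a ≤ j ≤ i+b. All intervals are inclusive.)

Evaluate at each i in [0,5]:
  i=0: ✓ (witness j=1)
  i=1: ✓ (witness j=2)
  i=2: ✓ (witness j=3)
  i=3: ✓ (witness j=5)
  i=4: ✓ (witness j=5)
  i=5: ✓ (witness j=6)

0, 1, 2, 3, 4, 5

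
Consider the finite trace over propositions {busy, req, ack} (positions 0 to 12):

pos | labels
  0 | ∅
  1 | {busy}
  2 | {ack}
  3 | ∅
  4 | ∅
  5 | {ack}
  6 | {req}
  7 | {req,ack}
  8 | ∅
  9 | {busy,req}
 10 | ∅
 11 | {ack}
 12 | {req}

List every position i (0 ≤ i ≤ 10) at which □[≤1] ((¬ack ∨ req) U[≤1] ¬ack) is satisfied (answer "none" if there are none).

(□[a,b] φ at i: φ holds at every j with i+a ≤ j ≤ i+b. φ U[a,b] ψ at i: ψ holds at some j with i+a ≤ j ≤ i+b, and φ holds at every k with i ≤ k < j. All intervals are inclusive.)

Evaluate at each i in [0,10]:
  i=0: ✓ (all of [0,1])
  i=1: ✗ (fails at j=2)
  i=2: ✗ (fails at j=2)
  i=3: ✓ (all of [3,4])
  i=4: ✗ (fails at j=5)
  i=5: ✗ (fails at j=5)
  i=6: ✓ (all of [6,7])
  i=7: ✓ (all of [7,8])
  i=8: ✓ (all of [8,9])
  i=9: ✓ (all of [9,10])
  i=10: ✗ (fails at j=11)

0, 3, 6, 7, 8, 9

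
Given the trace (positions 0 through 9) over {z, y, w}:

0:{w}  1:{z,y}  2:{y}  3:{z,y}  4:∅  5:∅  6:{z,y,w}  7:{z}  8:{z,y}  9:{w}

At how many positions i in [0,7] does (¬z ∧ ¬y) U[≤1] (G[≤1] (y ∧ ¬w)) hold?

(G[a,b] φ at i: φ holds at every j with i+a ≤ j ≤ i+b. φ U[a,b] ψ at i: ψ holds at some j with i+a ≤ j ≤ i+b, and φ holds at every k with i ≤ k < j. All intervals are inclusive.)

3

Evaluate at each i in [0,7]:
  i=0: ✓ (rhs at j=1; lhs holds on [0,0])
  i=1: ✓ (rhs at j=1)
  i=2: ✓ (rhs at j=2)
  i=3: ✗ (no rhs in [3,4])
  i=4: ✗ (no rhs in [4,5])
  i=5: ✗ (no rhs in [5,6])
  i=6: ✗ (no rhs in [6,7])
  i=7: ✗ (no rhs in [7,8])
Positions where it holds: {0, 1, 2} → 3.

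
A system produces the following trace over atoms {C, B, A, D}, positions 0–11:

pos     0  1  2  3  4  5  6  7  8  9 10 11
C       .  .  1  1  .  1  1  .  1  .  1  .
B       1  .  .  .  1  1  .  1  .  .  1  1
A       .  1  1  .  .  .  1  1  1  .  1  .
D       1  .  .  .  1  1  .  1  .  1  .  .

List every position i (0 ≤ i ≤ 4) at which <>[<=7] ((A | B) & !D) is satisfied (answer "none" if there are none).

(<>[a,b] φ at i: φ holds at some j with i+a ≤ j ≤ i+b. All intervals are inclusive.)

0, 1, 2, 3, 4

Evaluate at each i in [0,4]:
  i=0: ✓ (witness j=1)
  i=1: ✓ (witness j=1)
  i=2: ✓ (witness j=2)
  i=3: ✓ (witness j=6)
  i=4: ✓ (witness j=6)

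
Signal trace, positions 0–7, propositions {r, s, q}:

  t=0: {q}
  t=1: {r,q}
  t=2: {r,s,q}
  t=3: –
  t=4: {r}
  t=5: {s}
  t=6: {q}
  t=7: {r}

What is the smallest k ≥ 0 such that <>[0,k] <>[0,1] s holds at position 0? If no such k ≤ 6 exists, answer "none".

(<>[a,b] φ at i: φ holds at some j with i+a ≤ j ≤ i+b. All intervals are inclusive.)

Scan j = 0,1,… for <>[0,1] s:
  j=0: fails
  j=1: holds
First hit at j=1, so smallest k = 1-0 = 1.

1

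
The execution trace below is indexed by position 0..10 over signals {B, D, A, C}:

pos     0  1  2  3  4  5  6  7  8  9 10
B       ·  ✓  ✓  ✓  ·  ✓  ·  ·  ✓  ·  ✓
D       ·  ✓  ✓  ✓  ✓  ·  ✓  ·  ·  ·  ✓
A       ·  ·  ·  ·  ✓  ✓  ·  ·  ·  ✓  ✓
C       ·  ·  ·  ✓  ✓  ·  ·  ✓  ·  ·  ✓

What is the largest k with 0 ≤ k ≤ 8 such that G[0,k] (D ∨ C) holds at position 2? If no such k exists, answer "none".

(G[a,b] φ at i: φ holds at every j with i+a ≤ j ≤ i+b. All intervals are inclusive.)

2

(D ∨ C) must hold from j=2 onward; find where it first fails.
  j=2: holds
  j=3: holds
  j=4: holds
  j=5: fails
Holds on [2,4], so largest k = 2.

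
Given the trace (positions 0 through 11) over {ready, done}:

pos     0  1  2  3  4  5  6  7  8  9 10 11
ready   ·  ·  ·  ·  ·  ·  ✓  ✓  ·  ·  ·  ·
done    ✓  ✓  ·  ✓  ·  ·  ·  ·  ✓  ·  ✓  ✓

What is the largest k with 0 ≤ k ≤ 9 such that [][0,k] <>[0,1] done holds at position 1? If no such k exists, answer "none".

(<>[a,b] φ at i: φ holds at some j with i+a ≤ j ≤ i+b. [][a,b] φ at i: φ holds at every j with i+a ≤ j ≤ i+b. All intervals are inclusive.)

2

<>[0,1] done must hold from j=1 onward; find where it first fails.
  j=1: holds
  j=2: holds
  j=3: holds
  j=4: fails
Holds on [1,3], so largest k = 2.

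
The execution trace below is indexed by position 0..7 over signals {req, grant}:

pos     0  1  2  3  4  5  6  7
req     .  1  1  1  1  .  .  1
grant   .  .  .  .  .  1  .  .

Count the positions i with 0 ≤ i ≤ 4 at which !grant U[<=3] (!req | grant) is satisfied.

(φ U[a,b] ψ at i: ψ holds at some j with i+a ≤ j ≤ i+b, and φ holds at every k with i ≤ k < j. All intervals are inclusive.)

4

Evaluate at each i in [0,4]:
  i=0: ✓ (rhs at j=0)
  i=1: ✗ (no rhs in [1,4])
  i=2: ✓ (rhs at j=5; lhs holds on [2,4])
  i=3: ✓ (rhs at j=5; lhs holds on [3,4])
  i=4: ✓ (rhs at j=5; lhs holds on [4,4])
Positions where it holds: {0, 2, 3, 4} → 4.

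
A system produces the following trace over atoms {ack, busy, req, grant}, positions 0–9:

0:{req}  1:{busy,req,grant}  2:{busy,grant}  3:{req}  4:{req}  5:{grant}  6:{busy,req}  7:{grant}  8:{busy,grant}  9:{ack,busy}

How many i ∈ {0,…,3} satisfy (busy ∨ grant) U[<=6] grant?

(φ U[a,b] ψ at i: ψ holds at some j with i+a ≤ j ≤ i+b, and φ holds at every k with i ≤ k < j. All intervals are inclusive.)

Evaluate at each i in [0,3]:
  i=0: ✗ (lhs fails at k=0 before rhs at j=1)
  i=1: ✓ (rhs at j=1)
  i=2: ✓ (rhs at j=2)
  i=3: ✗ (lhs fails at k=3 before rhs at j=5)
Positions where it holds: {1, 2} → 2.

2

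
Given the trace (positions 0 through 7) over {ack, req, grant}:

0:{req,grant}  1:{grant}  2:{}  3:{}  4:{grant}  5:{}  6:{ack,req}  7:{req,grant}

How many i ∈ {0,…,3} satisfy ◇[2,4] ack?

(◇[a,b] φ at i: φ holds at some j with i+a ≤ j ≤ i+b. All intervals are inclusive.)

2

Evaluate at each i in [0,3]:
  i=0: ✗ (none in [2,4])
  i=1: ✗ (none in [3,5])
  i=2: ✓ (witness j=6)
  i=3: ✓ (witness j=6)
Positions where it holds: {2, 3} → 2.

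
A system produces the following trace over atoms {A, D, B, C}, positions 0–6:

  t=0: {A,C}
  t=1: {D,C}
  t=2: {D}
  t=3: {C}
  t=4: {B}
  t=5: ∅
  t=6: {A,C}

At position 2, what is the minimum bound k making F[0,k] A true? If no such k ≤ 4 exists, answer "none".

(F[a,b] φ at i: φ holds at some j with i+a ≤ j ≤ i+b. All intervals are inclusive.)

Scan j = 2,3,… for A:
  j=2: fails
  j=3: fails
  j=4: fails
  j=5: fails
  j=6: holds
First hit at j=6, so smallest k = 6-2 = 4.

4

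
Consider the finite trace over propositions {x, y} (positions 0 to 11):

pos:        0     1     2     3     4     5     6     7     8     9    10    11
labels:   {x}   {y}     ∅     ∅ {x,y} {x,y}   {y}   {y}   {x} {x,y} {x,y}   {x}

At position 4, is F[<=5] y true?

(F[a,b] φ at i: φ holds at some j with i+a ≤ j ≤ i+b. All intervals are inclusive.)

Holds

Check y at each j in [4,9]:
  j=4: true
  j=5: true
  j=6: true
  j=7: true
  j=8: false
  j=9: true
Found at j=4 → formula holds.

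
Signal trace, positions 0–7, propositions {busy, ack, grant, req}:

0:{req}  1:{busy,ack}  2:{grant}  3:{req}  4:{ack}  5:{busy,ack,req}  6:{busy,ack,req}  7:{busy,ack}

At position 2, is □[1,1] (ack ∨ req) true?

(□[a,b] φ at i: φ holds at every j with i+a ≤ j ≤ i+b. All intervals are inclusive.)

Yes

Check (ack ∨ req) at every j in [3,3]:
  j=3: true
All positions satisfy it → formula holds.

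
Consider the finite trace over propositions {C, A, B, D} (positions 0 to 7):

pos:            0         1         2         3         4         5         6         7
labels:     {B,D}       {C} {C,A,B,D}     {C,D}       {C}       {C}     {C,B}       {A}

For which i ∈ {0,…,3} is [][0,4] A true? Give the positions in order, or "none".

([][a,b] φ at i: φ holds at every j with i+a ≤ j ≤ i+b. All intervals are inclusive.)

none

Evaluate at each i in [0,3]:
  i=0: ✗ (fails at j=0)
  i=1: ✗ (fails at j=1)
  i=2: ✗ (fails at j=3)
  i=3: ✗ (fails at j=3)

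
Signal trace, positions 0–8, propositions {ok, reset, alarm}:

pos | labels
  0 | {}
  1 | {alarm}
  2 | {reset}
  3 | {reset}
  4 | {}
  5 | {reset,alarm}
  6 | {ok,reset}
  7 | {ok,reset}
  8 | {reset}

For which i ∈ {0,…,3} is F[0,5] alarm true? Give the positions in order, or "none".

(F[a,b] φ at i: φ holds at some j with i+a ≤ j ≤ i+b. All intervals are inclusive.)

0, 1, 2, 3

Evaluate at each i in [0,3]:
  i=0: ✓ (witness j=1)
  i=1: ✓ (witness j=1)
  i=2: ✓ (witness j=5)
  i=3: ✓ (witness j=5)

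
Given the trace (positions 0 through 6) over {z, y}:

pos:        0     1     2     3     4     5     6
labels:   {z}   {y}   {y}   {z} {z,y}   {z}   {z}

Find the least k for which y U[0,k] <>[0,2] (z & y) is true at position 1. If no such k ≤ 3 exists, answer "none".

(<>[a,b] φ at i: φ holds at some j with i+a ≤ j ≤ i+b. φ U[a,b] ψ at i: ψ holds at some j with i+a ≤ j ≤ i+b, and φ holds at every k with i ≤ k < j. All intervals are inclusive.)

1

Need earliest j ≥ 1 with <>[0,2] (z & y), and y at every k in [1,j-1].
  j=1: rhs fails.
  j=2: rhs holds; lhs holds on [1,1]. k = 1.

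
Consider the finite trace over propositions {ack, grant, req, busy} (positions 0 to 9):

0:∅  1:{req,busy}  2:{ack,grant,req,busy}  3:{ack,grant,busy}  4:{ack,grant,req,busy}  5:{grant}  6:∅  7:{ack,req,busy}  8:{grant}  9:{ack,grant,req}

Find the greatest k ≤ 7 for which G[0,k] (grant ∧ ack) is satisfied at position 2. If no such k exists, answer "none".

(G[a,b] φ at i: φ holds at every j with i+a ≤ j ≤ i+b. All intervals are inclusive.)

(grant ∧ ack) must hold from j=2 onward; find where it first fails.
  j=2: holds
  j=3: holds
  j=4: holds
  j=5: fails
Holds on [2,4], so largest k = 2.

2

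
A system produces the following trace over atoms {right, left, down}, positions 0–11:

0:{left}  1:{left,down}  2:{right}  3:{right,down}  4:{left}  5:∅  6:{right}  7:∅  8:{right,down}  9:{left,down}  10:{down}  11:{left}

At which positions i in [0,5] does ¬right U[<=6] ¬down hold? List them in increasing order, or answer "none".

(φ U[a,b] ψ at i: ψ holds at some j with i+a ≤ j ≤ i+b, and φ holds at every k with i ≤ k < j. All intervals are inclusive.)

0, 1, 2, 4, 5

Evaluate at each i in [0,5]:
  i=0: ✓ (rhs at j=0)
  i=1: ✓ (rhs at j=2; lhs holds on [1,1])
  i=2: ✓ (rhs at j=2)
  i=3: ✗ (lhs fails at k=3 before rhs at j=4)
  i=4: ✓ (rhs at j=4)
  i=5: ✓ (rhs at j=5)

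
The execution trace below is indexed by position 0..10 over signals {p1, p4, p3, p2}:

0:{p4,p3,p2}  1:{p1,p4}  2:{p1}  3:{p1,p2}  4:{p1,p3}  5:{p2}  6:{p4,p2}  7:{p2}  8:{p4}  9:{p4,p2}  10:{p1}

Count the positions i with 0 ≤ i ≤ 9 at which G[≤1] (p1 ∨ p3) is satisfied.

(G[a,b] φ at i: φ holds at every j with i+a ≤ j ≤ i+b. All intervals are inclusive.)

4

Evaluate at each i in [0,9]:
  i=0: ✓ (all of [0,1])
  i=1: ✓ (all of [1,2])
  i=2: ✓ (all of [2,3])
  i=3: ✓ (all of [3,4])
  i=4: ✗ (fails at j=5)
  i=5: ✗ (fails at j=5)
  i=6: ✗ (fails at j=6)
  i=7: ✗ (fails at j=7)
  i=8: ✗ (fails at j=8)
  i=9: ✗ (fails at j=9)
Positions where it holds: {0, 1, 2, 3} → 4.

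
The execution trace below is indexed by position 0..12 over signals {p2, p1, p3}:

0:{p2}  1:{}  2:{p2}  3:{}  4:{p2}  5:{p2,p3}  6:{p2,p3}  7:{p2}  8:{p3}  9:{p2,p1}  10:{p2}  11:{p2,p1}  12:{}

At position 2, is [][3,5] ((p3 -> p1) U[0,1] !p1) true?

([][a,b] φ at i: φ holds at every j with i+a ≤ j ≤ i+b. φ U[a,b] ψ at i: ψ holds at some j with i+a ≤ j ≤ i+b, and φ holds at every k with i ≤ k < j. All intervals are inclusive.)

Holds

Check ((p3 -> p1) U[0,1] !p1) at every j in [5,7]:
  j=5: holds
  j=6: holds
  j=7: holds
All positions satisfy it → formula holds.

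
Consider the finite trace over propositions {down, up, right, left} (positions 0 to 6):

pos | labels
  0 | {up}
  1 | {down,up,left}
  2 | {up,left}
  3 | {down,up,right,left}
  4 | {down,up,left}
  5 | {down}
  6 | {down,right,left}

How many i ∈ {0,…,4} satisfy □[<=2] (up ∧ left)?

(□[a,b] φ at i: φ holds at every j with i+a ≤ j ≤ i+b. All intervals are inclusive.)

Evaluate at each i in [0,4]:
  i=0: ✗ (fails at j=0)
  i=1: ✓ (all of [1,3])
  i=2: ✓ (all of [2,4])
  i=3: ✗ (fails at j=5)
  i=4: ✗ (fails at j=5)
Positions where it holds: {1, 2} → 2.

2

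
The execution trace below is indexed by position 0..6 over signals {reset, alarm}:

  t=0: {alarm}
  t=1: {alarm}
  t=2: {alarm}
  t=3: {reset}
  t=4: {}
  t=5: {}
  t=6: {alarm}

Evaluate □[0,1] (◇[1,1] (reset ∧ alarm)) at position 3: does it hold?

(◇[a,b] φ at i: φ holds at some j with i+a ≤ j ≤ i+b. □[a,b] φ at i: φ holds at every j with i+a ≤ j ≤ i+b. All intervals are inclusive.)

Check ◇[1,1] (reset ∧ alarm) at every j in [3,4]:
  j=3: fails (none in [4,4])
  j=4: fails (none in [5,5])
Fails at j=3 → formula fails.

False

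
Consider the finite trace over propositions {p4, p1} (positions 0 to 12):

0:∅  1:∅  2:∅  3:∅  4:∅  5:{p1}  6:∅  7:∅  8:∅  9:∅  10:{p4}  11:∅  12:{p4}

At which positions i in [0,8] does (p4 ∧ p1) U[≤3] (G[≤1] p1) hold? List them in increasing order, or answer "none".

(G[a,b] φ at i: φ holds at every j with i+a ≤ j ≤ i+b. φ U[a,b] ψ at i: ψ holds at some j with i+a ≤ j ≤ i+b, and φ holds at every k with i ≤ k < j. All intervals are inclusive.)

none

Evaluate at each i in [0,8]:
  i=0: ✗ (no rhs in [0,3])
  i=1: ✗ (no rhs in [1,4])
  i=2: ✗ (no rhs in [2,5])
  i=3: ✗ (no rhs in [3,6])
  i=4: ✗ (no rhs in [4,7])
  i=5: ✗ (no rhs in [5,8])
  i=6: ✗ (no rhs in [6,9])
  i=7: ✗ (no rhs in [7,10])
  i=8: ✗ (no rhs in [8,11])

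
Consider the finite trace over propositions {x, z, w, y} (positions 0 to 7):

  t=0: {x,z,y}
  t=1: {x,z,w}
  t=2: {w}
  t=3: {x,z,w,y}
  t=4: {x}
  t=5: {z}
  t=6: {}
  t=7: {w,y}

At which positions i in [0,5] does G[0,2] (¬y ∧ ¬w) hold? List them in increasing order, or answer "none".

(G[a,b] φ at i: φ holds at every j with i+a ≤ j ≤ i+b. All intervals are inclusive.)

4

Evaluate at each i in [0,5]:
  i=0: ✗ (fails at j=0)
  i=1: ✗ (fails at j=1)
  i=2: ✗ (fails at j=2)
  i=3: ✗ (fails at j=3)
  i=4: ✓ (all of [4,6])
  i=5: ✗ (fails at j=7)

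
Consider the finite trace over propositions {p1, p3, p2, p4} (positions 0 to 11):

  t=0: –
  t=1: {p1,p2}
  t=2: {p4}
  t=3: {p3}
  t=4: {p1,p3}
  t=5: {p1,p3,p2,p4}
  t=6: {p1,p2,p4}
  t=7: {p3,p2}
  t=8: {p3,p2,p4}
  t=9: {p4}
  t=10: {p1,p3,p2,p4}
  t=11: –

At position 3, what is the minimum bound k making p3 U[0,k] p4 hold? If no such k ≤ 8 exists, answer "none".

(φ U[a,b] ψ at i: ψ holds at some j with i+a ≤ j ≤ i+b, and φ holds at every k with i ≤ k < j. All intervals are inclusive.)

2

Need earliest j ≥ 3 with p4, and p3 at every k in [3,j-1].
  j=3: rhs fails.
  j=4: rhs fails.
  j=5: rhs holds; lhs holds on [3,4]. k = 2.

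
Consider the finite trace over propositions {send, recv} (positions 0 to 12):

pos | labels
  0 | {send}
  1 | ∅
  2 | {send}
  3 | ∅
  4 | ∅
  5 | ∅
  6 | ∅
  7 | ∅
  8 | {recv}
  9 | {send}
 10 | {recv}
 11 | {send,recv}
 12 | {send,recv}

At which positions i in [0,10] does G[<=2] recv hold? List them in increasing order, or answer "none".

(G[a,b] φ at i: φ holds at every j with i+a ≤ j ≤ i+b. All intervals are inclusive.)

Evaluate at each i in [0,10]:
  i=0: ✗ (fails at j=0)
  i=1: ✗ (fails at j=1)
  i=2: ✗ (fails at j=2)
  i=3: ✗ (fails at j=3)
  i=4: ✗ (fails at j=4)
  i=5: ✗ (fails at j=5)
  i=6: ✗ (fails at j=6)
  i=7: ✗ (fails at j=7)
  i=8: ✗ (fails at j=9)
  i=9: ✗ (fails at j=9)
  i=10: ✓ (all of [10,12])

10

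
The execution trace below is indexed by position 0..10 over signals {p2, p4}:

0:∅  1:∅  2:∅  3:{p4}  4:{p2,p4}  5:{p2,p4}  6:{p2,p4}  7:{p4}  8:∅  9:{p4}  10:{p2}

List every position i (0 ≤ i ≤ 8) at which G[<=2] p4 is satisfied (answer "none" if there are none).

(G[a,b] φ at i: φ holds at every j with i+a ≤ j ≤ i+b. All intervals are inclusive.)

3, 4, 5

Evaluate at each i in [0,8]:
  i=0: ✗ (fails at j=0)
  i=1: ✗ (fails at j=1)
  i=2: ✗ (fails at j=2)
  i=3: ✓ (all of [3,5])
  i=4: ✓ (all of [4,6])
  i=5: ✓ (all of [5,7])
  i=6: ✗ (fails at j=8)
  i=7: ✗ (fails at j=8)
  i=8: ✗ (fails at j=8)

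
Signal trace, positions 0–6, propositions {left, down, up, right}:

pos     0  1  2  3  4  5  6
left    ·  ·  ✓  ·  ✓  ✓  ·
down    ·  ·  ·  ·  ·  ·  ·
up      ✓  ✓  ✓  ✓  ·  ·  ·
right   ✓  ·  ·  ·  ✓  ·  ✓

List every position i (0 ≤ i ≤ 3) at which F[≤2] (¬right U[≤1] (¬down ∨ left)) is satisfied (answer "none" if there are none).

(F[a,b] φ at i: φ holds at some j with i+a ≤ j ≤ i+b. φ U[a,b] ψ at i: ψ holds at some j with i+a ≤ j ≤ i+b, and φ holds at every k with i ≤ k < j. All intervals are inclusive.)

0, 1, 2, 3

Evaluate at each i in [0,3]:
  i=0: ✓ (witness j=0)
  i=1: ✓ (witness j=1)
  i=2: ✓ (witness j=2)
  i=3: ✓ (witness j=3)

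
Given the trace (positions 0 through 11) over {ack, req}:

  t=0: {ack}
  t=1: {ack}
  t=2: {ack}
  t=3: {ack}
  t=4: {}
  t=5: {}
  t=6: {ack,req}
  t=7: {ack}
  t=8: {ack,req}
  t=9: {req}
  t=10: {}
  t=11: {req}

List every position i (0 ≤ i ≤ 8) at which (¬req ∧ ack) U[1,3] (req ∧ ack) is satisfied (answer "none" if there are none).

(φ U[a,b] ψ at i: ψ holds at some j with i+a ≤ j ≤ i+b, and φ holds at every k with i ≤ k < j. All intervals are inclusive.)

7

Evaluate at each i in [0,8]:
  i=0: ✗ (no rhs in [1,3])
  i=1: ✗ (no rhs in [2,4])
  i=2: ✗ (no rhs in [3,5])
  i=3: ✗ (lhs fails at k=4 before rhs at j=6)
  i=4: ✗ (lhs fails at k=4 before rhs at j=6)
  i=5: ✗ (lhs fails at k=5 before rhs at j=6)
  i=6: ✗ (lhs fails at k=6 before rhs at j=8)
  i=7: ✓ (rhs at j=8; lhs holds on [7,7])
  i=8: ✗ (no rhs in [9,11])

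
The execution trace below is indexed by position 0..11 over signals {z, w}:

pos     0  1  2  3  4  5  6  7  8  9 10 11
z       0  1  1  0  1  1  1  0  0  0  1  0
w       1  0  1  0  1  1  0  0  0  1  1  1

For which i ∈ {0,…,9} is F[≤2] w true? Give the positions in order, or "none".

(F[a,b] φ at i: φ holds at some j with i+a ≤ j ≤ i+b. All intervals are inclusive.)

0, 1, 2, 3, 4, 5, 7, 8, 9

Evaluate at each i in [0,9]:
  i=0: ✓ (witness j=0)
  i=1: ✓ (witness j=2)
  i=2: ✓ (witness j=2)
  i=3: ✓ (witness j=4)
  i=4: ✓ (witness j=4)
  i=5: ✓ (witness j=5)
  i=6: ✗ (none in [6,8])
  i=7: ✓ (witness j=9)
  i=8: ✓ (witness j=9)
  i=9: ✓ (witness j=9)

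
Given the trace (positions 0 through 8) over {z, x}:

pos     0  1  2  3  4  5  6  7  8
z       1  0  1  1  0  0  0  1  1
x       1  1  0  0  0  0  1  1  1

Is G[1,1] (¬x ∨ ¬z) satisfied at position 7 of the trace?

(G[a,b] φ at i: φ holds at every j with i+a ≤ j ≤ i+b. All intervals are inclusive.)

False

Check (¬x ∨ ¬z) at every j in [8,8]:
  j=8: false
Fails at j=8 → formula fails.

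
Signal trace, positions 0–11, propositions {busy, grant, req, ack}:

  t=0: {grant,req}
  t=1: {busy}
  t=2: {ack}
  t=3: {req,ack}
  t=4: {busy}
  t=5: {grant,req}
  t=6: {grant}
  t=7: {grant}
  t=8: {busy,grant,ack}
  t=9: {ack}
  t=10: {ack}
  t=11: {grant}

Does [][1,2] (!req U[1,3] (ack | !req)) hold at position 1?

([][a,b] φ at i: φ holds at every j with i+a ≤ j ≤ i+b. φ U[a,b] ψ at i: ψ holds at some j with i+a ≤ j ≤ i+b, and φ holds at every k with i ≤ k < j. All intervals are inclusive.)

False

Check (!req U[1,3] (ack | !req)) at every j in [2,3]:
  j=2: holds
  j=3: fails
Fails at j=3 → formula fails.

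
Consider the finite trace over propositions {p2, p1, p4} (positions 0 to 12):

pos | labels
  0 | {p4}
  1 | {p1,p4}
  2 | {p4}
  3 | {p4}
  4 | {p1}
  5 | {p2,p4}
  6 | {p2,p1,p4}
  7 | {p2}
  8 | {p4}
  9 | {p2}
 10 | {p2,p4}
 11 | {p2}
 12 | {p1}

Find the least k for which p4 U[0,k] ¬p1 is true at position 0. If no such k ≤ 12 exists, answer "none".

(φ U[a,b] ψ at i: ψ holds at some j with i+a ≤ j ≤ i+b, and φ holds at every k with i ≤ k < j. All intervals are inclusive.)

Need earliest j ≥ 0 with ¬p1, and p4 at every k in [0,j-1].
  j=0: rhs holds (empty prefix). k = 0.

0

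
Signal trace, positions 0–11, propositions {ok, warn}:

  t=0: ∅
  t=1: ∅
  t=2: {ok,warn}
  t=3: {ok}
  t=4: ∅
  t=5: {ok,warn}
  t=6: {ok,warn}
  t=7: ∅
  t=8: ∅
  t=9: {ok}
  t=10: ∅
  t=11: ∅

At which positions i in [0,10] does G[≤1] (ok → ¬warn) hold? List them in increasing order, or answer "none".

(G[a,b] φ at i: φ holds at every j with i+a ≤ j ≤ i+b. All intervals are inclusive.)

0, 3, 7, 8, 9, 10

Evaluate at each i in [0,10]:
  i=0: ✓ (all of [0,1])
  i=1: ✗ (fails at j=2)
  i=2: ✗ (fails at j=2)
  i=3: ✓ (all of [3,4])
  i=4: ✗ (fails at j=5)
  i=5: ✗ (fails at j=5)
  i=6: ✗ (fails at j=6)
  i=7: ✓ (all of [7,8])
  i=8: ✓ (all of [8,9])
  i=9: ✓ (all of [9,10])
  i=10: ✓ (all of [10,11])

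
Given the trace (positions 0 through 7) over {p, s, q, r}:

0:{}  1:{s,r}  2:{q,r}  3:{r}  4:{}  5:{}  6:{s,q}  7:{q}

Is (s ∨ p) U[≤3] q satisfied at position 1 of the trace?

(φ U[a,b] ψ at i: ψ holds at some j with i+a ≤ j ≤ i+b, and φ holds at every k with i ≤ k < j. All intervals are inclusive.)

Need some j in [1,4] with q, and (s ∨ p) at every k in [1,j-1].
  j=1: q false.
  j=2: q holds; (s ∨ p) holds at every k in [1,1] → satisfied.

Holds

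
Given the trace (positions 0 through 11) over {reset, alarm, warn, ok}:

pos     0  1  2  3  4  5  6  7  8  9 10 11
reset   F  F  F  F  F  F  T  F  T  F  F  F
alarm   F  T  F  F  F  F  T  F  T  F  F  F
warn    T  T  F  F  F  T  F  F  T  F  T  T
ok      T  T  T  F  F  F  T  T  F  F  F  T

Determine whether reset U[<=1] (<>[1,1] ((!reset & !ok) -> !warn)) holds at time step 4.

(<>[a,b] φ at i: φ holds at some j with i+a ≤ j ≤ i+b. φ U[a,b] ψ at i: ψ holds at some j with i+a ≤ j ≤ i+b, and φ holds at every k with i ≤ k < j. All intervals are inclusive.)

Need some j in [4,5] with <>[1,1] ((!reset & !ok) -> !warn), and reset at every k in [4,j-1].
  j=4: <>[1,1] ((!reset & !ok) -> !warn) — fails (none in [5,5]).
  j=5: <>[1,1] ((!reset & !ok) -> !warn) holds, but reset fails at k=4 → not this j.
No j in the window works → until fails.

No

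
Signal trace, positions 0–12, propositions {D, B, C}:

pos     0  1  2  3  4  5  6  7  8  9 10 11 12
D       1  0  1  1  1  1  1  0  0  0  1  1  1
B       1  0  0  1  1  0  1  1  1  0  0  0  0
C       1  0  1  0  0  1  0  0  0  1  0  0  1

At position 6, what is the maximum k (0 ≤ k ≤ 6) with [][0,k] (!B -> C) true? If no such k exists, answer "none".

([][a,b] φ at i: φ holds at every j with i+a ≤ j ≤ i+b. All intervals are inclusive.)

3

(!B -> C) must hold from j=6 onward; find where it first fails.
  j=6: holds
  j=7: holds
  j=8: holds
  j=9: holds
  j=10: fails
Holds on [6,9], so largest k = 3.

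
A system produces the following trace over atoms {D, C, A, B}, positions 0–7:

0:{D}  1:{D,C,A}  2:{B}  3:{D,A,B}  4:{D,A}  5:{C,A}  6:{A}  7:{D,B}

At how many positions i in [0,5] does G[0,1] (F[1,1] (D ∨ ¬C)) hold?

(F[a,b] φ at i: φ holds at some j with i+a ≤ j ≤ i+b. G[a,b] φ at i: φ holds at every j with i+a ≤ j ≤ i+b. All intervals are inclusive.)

Evaluate at each i in [0,5]:
  i=0: ✓ (all of [0,1])
  i=1: ✓ (all of [1,2])
  i=2: ✓ (all of [2,3])
  i=3: ✗ (fails at j=4)
  i=4: ✗ (fails at j=4)
  i=5: ✓ (all of [5,6])
Positions where it holds: {0, 1, 2, 5} → 4.

4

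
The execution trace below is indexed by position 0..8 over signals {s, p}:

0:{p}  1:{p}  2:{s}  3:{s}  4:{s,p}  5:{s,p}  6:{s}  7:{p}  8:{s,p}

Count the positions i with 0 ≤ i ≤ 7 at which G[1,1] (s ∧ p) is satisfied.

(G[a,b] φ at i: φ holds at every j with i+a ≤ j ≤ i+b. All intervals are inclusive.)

3

Evaluate at each i in [0,7]:
  i=0: ✗ (fails at j=1)
  i=1: ✗ (fails at j=2)
  i=2: ✗ (fails at j=3)
  i=3: ✓ (all of [4,4])
  i=4: ✓ (all of [5,5])
  i=5: ✗ (fails at j=6)
  i=6: ✗ (fails at j=7)
  i=7: ✓ (all of [8,8])
Positions where it holds: {3, 4, 7} → 3.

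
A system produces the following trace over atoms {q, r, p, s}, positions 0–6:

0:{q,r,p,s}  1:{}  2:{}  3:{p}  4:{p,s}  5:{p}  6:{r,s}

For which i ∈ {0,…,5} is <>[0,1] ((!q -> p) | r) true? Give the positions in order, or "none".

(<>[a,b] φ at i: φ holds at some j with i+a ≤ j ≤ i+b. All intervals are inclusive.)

Evaluate at each i in [0,5]:
  i=0: ✓ (witness j=0)
  i=1: ✗ (none in [1,2])
  i=2: ✓ (witness j=3)
  i=3: ✓ (witness j=3)
  i=4: ✓ (witness j=4)
  i=5: ✓ (witness j=5)

0, 2, 3, 4, 5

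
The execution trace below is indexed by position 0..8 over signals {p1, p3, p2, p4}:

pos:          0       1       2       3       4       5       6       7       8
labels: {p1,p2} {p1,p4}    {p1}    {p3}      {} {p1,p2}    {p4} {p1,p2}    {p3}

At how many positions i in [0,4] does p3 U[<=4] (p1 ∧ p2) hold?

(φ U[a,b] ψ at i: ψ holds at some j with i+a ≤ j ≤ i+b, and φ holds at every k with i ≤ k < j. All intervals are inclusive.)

Evaluate at each i in [0,4]:
  i=0: ✓ (rhs at j=0)
  i=1: ✗ (lhs fails at k=1 before rhs at j=5)
  i=2: ✗ (lhs fails at k=2 before rhs at j=5)
  i=3: ✗ (lhs fails at k=4 before rhs at j=5)
  i=4: ✗ (lhs fails at k=4 before rhs at j=5)
Positions where it holds: {0} → 1.

1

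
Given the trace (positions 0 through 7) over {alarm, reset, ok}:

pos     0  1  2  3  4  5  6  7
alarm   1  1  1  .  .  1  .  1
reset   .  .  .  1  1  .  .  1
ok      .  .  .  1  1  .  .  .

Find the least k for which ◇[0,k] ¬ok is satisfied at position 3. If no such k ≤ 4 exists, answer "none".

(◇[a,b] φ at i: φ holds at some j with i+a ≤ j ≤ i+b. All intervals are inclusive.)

2

Scan j = 3,4,… for ¬ok:
  j=3: fails
  j=4: fails
  j=5: holds
First hit at j=5, so smallest k = 5-3 = 2.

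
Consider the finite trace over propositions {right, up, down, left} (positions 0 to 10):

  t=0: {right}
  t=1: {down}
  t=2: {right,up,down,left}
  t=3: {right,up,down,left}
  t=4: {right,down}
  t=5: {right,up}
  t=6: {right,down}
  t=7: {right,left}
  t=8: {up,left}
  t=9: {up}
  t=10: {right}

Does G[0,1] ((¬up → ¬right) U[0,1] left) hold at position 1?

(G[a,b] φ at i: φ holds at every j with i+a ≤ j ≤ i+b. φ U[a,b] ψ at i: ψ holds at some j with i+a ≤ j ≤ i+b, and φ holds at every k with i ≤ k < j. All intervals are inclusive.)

Check ((¬up → ¬right) U[0,1] left) at every j in [1,2]:
  j=1: holds
  j=2: holds
All positions satisfy it → formula holds.

Yes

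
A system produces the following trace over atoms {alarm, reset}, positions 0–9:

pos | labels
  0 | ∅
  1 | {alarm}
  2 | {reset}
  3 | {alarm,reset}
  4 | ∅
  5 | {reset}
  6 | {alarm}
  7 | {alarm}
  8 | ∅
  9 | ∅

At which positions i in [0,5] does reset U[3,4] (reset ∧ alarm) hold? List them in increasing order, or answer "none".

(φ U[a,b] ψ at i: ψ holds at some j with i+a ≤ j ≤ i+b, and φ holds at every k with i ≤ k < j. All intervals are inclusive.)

Evaluate at each i in [0,5]:
  i=0: ✗ (lhs fails at k=0 before rhs at j=3)
  i=1: ✗ (no rhs in [4,5])
  i=2: ✗ (no rhs in [5,6])
  i=3: ✗ (no rhs in [6,7])
  i=4: ✗ (no rhs in [7,8])
  i=5: ✗ (no rhs in [8,9])

none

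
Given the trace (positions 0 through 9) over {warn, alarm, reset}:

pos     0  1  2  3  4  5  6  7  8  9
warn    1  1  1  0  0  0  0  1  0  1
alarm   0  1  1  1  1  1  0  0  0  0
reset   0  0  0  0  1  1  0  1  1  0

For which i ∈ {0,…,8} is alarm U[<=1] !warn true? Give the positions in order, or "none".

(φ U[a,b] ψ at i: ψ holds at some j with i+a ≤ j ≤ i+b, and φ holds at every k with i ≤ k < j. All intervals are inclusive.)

Evaluate at each i in [0,8]:
  i=0: ✗ (no rhs in [0,1])
  i=1: ✗ (no rhs in [1,2])
  i=2: ✓ (rhs at j=3; lhs holds on [2,2])
  i=3: ✓ (rhs at j=3)
  i=4: ✓ (rhs at j=4)
  i=5: ✓ (rhs at j=5)
  i=6: ✓ (rhs at j=6)
  i=7: ✗ (lhs fails at k=7 before rhs at j=8)
  i=8: ✓ (rhs at j=8)

2, 3, 4, 5, 6, 8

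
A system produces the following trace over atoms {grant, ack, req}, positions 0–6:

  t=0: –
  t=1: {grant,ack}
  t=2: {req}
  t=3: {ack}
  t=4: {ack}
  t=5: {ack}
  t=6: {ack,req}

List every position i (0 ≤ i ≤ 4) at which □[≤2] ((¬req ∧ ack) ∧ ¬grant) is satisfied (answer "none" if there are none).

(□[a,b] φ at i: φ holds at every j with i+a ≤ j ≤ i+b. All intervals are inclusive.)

Evaluate at each i in [0,4]:
  i=0: ✗ (fails at j=0)
  i=1: ✗ (fails at j=1)
  i=2: ✗ (fails at j=2)
  i=3: ✓ (all of [3,5])
  i=4: ✗ (fails at j=6)

3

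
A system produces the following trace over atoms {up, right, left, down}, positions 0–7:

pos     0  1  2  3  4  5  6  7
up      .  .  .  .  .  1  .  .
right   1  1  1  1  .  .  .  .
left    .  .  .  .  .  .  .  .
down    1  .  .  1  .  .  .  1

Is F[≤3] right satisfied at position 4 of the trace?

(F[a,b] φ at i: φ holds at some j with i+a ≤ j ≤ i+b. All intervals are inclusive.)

Does not hold

Check right at each j in [4,7]:
  j=4: false
  j=5: false
  j=6: false
  j=7: false
No position in the window satisfies it → formula fails.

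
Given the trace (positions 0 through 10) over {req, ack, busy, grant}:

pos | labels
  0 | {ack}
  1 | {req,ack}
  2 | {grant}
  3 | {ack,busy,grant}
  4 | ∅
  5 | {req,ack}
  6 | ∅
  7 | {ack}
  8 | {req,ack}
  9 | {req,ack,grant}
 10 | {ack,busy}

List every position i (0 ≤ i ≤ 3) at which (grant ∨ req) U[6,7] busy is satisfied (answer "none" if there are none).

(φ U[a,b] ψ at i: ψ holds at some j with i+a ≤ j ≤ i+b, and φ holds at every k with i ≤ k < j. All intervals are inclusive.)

Evaluate at each i in [0,3]:
  i=0: ✗ (no rhs in [6,7])
  i=1: ✗ (no rhs in [7,8])
  i=2: ✗ (no rhs in [8,9])
  i=3: ✗ (lhs fails at k=4 before rhs at j=10)

none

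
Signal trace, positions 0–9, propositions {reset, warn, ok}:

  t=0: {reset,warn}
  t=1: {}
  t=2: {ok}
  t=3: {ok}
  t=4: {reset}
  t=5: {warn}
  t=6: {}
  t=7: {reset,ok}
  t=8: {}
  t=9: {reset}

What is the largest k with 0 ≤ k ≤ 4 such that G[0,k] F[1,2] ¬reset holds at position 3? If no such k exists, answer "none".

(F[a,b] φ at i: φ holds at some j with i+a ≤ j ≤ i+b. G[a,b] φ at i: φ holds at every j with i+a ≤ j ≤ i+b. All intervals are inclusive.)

4

F[1,2] ¬reset must hold from j=3 onward; find where it first fails.
  j=3: holds
  j=4: holds
  j=5: holds
  j=6: holds
  j=7: holds
Holds through j=7; largest k = 4.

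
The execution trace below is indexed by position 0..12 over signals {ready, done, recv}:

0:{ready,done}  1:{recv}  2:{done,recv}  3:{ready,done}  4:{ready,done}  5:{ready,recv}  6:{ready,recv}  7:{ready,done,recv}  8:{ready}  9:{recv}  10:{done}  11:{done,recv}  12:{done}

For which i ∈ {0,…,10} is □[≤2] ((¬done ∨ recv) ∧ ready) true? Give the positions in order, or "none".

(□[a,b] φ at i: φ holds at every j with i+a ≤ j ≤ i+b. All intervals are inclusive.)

5, 6

Evaluate at each i in [0,10]:
  i=0: ✗ (fails at j=0)
  i=1: ✗ (fails at j=1)
  i=2: ✗ (fails at j=2)
  i=3: ✗ (fails at j=3)
  i=4: ✗ (fails at j=4)
  i=5: ✓ (all of [5,7])
  i=6: ✓ (all of [6,8])
  i=7: ✗ (fails at j=9)
  i=8: ✗ (fails at j=9)
  i=9: ✗ (fails at j=9)
  i=10: ✗ (fails at j=10)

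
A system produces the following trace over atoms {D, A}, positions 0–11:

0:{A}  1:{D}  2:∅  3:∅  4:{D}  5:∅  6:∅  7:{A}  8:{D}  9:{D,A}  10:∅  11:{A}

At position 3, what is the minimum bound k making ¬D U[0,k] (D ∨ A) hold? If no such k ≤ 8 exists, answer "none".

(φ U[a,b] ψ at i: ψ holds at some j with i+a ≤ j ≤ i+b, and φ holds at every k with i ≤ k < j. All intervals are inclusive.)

Need earliest j ≥ 3 with (D ∨ A), and ¬D at every k in [3,j-1].
  j=3: rhs fails.
  j=4: rhs holds; lhs holds on [3,3]. k = 1.

1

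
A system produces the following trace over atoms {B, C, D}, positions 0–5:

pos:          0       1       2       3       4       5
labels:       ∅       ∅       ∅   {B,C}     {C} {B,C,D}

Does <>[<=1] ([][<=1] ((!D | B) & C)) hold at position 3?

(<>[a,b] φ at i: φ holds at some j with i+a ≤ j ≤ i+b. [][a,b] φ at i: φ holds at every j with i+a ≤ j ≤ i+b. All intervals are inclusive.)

Yes

Check [][<=1] ((!D | B) & C) at each j in [3,4]:
  j=3: holds on [3,4]
  j=4: holds on [4,5]
Found at j=3 → formula holds.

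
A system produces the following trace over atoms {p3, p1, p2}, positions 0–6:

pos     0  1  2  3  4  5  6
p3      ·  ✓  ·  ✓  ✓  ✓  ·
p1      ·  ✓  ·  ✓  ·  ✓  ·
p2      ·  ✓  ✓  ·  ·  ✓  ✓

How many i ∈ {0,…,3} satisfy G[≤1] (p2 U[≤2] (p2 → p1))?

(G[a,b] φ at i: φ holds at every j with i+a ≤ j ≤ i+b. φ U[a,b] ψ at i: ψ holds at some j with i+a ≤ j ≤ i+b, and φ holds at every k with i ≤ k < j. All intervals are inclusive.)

4

Evaluate at each i in [0,3]:
  i=0: ✓ (all of [0,1])
  i=1: ✓ (all of [1,2])
  i=2: ✓ (all of [2,3])
  i=3: ✓ (all of [3,4])
Positions where it holds: {0, 1, 2, 3} → 4.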